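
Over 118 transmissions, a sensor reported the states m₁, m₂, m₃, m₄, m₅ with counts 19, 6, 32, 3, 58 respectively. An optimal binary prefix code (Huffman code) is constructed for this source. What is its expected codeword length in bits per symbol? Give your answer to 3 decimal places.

Probabilities are the counts divided by 118.
Repeatedly combine the two least-probable nodes; the expected code length is the sum of the merged weights.
merge 3/118 + 3/59 → 9/118
merge 9/118 + 19/118 → 14/59
merge 14/59 + 16/59 → 30/59
merge 29/59 + 30/59 → 1
L = 9/118 + 14/59 + 30/59 + 1 = 215/118 ≈ 1.822 bits/symbol.

1.822 bits/symbol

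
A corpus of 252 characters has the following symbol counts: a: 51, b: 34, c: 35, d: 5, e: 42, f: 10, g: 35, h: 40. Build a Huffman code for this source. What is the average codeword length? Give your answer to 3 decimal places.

Probabilities are the counts divided by 252.
Repeatedly combine the two least-probable nodes; the expected code length is the sum of the merged weights.
merge 5/252 + 5/126 → 5/84
merge 5/84 + 17/126 → 7/36
merge 5/36 + 5/36 → 5/18
merge 10/63 + 1/6 → 41/126
merge 7/36 + 17/84 → 25/63
merge 5/18 + 41/126 → 38/63
merge 25/63 + 38/63 → 1
L = 5/84 + 7/36 + 5/18 + 41/126 + 25/63 + 38/63 + 1 = 20/7 ≈ 2.857 bits/symbol.

2.857 bits/symbol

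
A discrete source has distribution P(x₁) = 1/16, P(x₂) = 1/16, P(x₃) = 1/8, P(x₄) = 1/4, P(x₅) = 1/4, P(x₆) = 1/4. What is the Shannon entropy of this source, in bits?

Each probability is a power of 1/2, so log₂(1/p) is an integer.
H = Σ p·log₂(1/p) = 1/16·4 + 1/16·4 + 1/8·3 + 1/4·2 + 1/4·2 + 1/4·2 = 2.375 bits.

2.375 bits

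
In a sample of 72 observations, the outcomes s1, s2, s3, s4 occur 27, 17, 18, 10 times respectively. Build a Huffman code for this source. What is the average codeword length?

2 bits/symbol

Probabilities are the counts divided by 72.
Repeatedly combine the two least-probable nodes; the expected code length is the sum of the merged weights.
merge 5/36 + 17/72 → 3/8
merge 1/4 + 3/8 → 5/8
merge 3/8 + 5/8 → 1
L = 3/8 + 5/8 + 1 = 2 bits/symbol.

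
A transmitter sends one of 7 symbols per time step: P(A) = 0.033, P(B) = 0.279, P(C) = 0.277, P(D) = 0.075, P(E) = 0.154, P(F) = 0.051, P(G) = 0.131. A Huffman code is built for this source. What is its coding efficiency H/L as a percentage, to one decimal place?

Entropy H = −Σ p log₂ p ≈ 2.4883 bits.
Huffman merges: 33/1000+51/1000→21/250; 3/40+21/250→159/1000; 131/1000+77/500→57/200; 159/1000+277/1000→109/250; 279/1000+57/200→141/250; 109/250+141/250→1. L = 316/125 ≈ 2.5280.
Efficiency = H/L = 2.4883/2.5280 = 98.4%.

98.4%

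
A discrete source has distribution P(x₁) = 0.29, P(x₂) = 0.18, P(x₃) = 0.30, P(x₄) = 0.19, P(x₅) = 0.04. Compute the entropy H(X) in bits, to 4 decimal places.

H = −Σ pᵢ log₂ pᵢ.
−0.29·log₂(0.29) = 0.5179
−0.18·log₂(0.18) = 0.4453
−0.30·log₂(0.30) = 0.5211
−0.19·log₂(0.19) = 0.4552
−0.04·log₂(0.04) = 0.1858
Sum ≈ 2.1253 → 2.1253 bits.

2.1253 bits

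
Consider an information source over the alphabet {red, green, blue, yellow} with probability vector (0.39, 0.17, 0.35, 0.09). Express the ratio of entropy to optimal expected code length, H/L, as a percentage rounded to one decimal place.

Entropy H = −Σ p log₂ p ≈ 1.8071 bits.
Huffman merges: 9/100+17/100→13/50; 13/50+7/20→61/100; 39/100+61/100→1. L = 187/100 ≈ 1.8700.
Efficiency = H/L = 1.8071/1.8700 = 96.6%.

96.6%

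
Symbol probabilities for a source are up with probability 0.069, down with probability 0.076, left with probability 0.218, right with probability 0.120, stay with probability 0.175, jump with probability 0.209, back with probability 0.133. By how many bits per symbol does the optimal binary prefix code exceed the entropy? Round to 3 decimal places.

Entropy H = −Σ p log₂ p ≈ 2.6940 bits.
Huffman merges: 69/1000+19/250→29/200; 3/25+133/1000→253/1000; 29/200+7/40→8/25; 209/1000+109/500→427/1000; 253/1000+8/25→573/1000; 427/1000+573/1000→1. L = 1359/500 ≈ 2.7180.
L − H = 2.7180 − 2.6940 = 0.024 bits.

0.024 bits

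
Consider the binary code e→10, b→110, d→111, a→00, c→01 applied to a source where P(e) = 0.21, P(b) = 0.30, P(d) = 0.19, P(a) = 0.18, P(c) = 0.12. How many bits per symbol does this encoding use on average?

2.49 bits/symbol

L̄ = Σ pᵢ·ℓᵢ = 0.21·2 + 0.30·3 + 0.19·3 + 0.18·2 + 0.12·2 = 2.49 bits/symbol.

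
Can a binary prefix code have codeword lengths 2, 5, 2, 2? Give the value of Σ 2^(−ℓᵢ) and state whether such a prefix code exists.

With common denominator 2^5 = 32: Σ 2^(−ℓᵢ) = 8/32 + 1/32 + 8/32 + 8/32 = 25/32 = 0.78125.
Kraft's inequality requires Σ ≤ 1; here Σ = 0.78125 ≤ 1, so such a prefix code exists.

0.78125; yes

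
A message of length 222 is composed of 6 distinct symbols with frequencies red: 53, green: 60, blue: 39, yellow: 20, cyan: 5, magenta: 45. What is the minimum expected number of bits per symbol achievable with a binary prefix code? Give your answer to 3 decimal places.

2.401 bits/symbol

Probabilities are the counts divided by 222.
Repeatedly combine the two least-probable nodes; the expected code length is the sum of the merged weights.
merge 5/222 + 10/111 → 25/222
merge 25/222 + 13/74 → 32/111
merge 15/74 + 53/222 → 49/111
merge 10/37 + 32/111 → 62/111
merge 49/111 + 62/111 → 1
L = 25/222 + 32/111 + 49/111 + 62/111 + 1 = 533/222 ≈ 2.401 bits/symbol.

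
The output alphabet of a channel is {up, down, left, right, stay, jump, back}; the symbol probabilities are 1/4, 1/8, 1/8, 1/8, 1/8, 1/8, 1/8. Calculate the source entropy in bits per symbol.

2.75 bits

Each probability is a power of 1/2, so log₂(1/p) is an integer.
H = Σ p·log₂(1/p) = 1/4·2 + 1/8·3 + 1/8·3 + 1/8·3 + 1/8·3 + 1/8·3 + 1/8·3 = 2.75 bits.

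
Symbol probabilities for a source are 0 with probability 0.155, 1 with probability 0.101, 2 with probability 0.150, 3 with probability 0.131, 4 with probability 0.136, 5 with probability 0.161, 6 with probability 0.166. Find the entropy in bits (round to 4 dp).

2.7914 bits

H = −Σ pᵢ log₂ pᵢ.
−0.155·log₂(0.155) = 0.4169
−0.101·log₂(0.101) = 0.3341
−0.150·log₂(0.150) = 0.4105
−0.131·log₂(0.131) = 0.3841
−0.136·log₂(0.136) = 0.3915
−0.161·log₂(0.161) = 0.4242
−0.166·log₂(0.166) = 0.4301
Sum ≈ 2.7914 → 2.7914 bits.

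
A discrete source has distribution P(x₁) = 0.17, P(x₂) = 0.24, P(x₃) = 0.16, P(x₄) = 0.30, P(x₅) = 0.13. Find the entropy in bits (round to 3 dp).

H = −Σ pᵢ log₂ pᵢ.
−0.17·log₂(0.17) = 0.4346
−0.24·log₂(0.24) = 0.4941
−0.16·log₂(0.16) = 0.4230
−0.30·log₂(0.30) = 0.5211
−0.13·log₂(0.13) = 0.3826
Sum ≈ 2.2555 → 2.255 bits.

2.255 bits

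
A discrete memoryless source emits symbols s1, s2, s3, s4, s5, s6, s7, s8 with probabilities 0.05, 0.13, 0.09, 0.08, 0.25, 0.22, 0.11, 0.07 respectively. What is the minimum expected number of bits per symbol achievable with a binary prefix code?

Repeatedly combine the two least-probable nodes; the expected code length is the sum of the merged weights.
merge 1/20 + 7/100 → 3/25
merge 2/25 + 9/100 → 17/100
merge 11/100 + 3/25 → 23/100
merge 13/100 + 17/100 → 3/10
merge 11/50 + 23/100 → 9/20
merge 1/4 + 3/10 → 11/20
merge 9/20 + 11/20 → 1
L = 3/25 + 17/100 + 23/100 + 3/10 + 9/20 + 11/20 + 1 = 141/50 = 2.82 bits/symbol.

2.82 bits/symbol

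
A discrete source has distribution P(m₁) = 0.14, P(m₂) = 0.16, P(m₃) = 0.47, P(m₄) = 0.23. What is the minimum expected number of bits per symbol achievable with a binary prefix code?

1.83 bits/symbol

Repeatedly combine the two least-probable nodes; the expected code length is the sum of the merged weights.
merge 7/50 + 4/25 → 3/10
merge 23/100 + 3/10 → 53/100
merge 47/100 + 53/100 → 1
L = 3/10 + 53/100 + 1 = 183/100 = 1.83 bits/symbol.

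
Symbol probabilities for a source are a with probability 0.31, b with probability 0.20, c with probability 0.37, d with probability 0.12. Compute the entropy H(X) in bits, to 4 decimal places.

H = −Σ pᵢ log₂ pᵢ.
−0.31·log₂(0.31) = 0.5238
−0.20·log₂(0.20) = 0.4644
−0.37·log₂(0.37) = 0.5307
−0.12·log₂(0.12) = 0.3671
Sum ≈ 1.8860 → 1.8860 bits.

1.8860 bits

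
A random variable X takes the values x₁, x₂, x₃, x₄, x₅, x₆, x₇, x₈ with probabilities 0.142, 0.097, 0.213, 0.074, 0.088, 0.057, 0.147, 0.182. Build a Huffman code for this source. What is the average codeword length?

Repeatedly combine the two least-probable nodes; the expected code length is the sum of the merged weights.
merge 57/1000 + 37/500 → 131/1000
merge 11/125 + 97/1000 → 37/200
merge 131/1000 + 71/500 → 273/1000
merge 147/1000 + 91/500 → 329/1000
merge 37/200 + 213/1000 → 199/500
merge 273/1000 + 329/1000 → 301/500
merge 199/500 + 301/500 → 1
L = 131/1000 + 37/200 + 273/1000 + 329/1000 + 199/500 + 301/500 + 1 = 1459/500 = 2.918 bits/symbol.

2.918 bits/symbol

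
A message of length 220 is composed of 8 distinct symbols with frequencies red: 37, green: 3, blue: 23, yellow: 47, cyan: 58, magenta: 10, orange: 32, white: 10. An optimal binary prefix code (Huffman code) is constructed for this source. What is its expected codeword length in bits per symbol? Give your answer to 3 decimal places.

Probabilities are the counts divided by 220.
Repeatedly combine the two least-probable nodes; the expected code length is the sum of the merged weights.
merge 3/220 + 1/22 → 13/220
merge 1/22 + 13/220 → 23/220
merge 23/220 + 23/220 → 23/110
merge 8/55 + 37/220 → 69/220
merge 23/110 + 47/220 → 93/220
merge 29/110 + 69/220 → 127/220
merge 93/220 + 127/220 → 1
L = 13/220 + 23/220 + 23/110 + 69/220 + 93/220 + 127/220 + 1 = 591/220 ≈ 2.686 bits/symbol.

2.686 bits/symbol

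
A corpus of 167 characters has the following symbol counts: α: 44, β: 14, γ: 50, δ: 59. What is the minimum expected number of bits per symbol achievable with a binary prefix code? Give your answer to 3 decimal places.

Probabilities are the counts divided by 167.
Repeatedly combine the two least-probable nodes; the expected code length is the sum of the merged weights.
merge 14/167 + 44/167 → 58/167
merge 50/167 + 58/167 → 108/167
merge 59/167 + 108/167 → 1
L = 58/167 + 108/167 + 1 = 333/167 ≈ 1.994 bits/symbol.

1.994 bits/symbol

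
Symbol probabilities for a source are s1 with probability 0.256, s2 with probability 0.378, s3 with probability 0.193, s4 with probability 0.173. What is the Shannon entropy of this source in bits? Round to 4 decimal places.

H = −Σ pᵢ log₂ pᵢ.
−0.256·log₂(0.256) = 0.5032
−0.378·log₂(0.378) = 0.5305
−0.193·log₂(0.193) = 0.4581
−0.173·log₂(0.173) = 0.4379
Sum ≈ 1.9297 → 1.9297 bits.

1.9297 bits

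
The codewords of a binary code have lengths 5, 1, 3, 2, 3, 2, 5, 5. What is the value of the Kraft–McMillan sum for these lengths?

1.34375

With common denominator 2^5 = 32: Σ 2^(−ℓᵢ) = 1/32 + 16/32 + 4/32 + 8/32 + 4/32 + 8/32 + 1/32 + 1/32 = 43/32 = 1.34375.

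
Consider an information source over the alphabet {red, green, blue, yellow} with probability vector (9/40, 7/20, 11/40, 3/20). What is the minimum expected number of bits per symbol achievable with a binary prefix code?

2 bits/symbol

Repeatedly combine the two least-probable nodes; the expected code length is the sum of the merged weights.
merge 3/20 + 9/40 → 3/8
merge 11/40 + 7/20 → 5/8
merge 3/8 + 5/8 → 1
L = 3/8 + 5/8 + 1 = 2 bits/symbol.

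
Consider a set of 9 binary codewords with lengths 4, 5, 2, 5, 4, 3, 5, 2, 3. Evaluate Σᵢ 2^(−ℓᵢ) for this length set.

With common denominator 2^5 = 32: Σ 2^(−ℓᵢ) = 2/32 + 1/32 + 8/32 + 1/32 + 2/32 + 4/32 + 1/32 + 8/32 + 4/32 = 31/32 = 0.96875.

0.96875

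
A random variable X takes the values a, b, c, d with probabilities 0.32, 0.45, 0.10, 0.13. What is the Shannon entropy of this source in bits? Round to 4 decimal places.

H = −Σ pᵢ log₂ pᵢ.
−0.32·log₂(0.32) = 0.5260
−0.45·log₂(0.45) = 0.5184
−0.10·log₂(0.10) = 0.3322
−0.13·log₂(0.13) = 0.3826
Sum ≈ 1.7593 → 1.7593 bits.

1.7593 bits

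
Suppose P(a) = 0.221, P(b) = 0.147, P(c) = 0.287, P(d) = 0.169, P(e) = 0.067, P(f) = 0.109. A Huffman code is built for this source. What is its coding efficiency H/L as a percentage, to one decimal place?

98.2%

Entropy H = −Σ p log₂ p ≈ 2.4481 bits.
Huffman merges: 67/1000+109/1000→22/125; 147/1000+169/1000→79/250; 22/125+221/1000→397/1000; 287/1000+79/250→603/1000; 397/1000+603/1000→1. L = 623/250 ≈ 2.4920.
Efficiency = H/L = 2.4481/2.4920 = 98.2%.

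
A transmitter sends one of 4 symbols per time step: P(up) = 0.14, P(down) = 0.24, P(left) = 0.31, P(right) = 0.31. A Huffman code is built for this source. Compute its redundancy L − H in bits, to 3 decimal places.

Entropy H = −Σ p log₂ p ≈ 1.9388 bits.
Huffman merges: 7/50+6/25→19/50; 31/100+31/100→31/50; 19/50+31/50→1. L = 2 ≈ 2.0000.
L − H = 2.0000 − 1.9388 = 0.061 bits.

0.061 bits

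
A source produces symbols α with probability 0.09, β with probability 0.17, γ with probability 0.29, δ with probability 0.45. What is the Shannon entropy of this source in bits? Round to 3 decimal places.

H = −Σ pᵢ log₂ pᵢ.
−0.09·log₂(0.09) = 0.3127
−0.17·log₂(0.17) = 0.4346
−0.29·log₂(0.29) = 0.5179
−0.45·log₂(0.45) = 0.5184
Sum ≈ 1.7835 → 1.784 bits.

1.784 bits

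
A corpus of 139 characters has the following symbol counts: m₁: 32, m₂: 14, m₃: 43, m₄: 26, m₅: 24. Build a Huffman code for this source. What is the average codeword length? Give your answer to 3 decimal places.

2.273 bits/symbol

Probabilities are the counts divided by 139.
Repeatedly combine the two least-probable nodes; the expected code length is the sum of the merged weights.
merge 14/139 + 24/139 → 38/139
merge 26/139 + 32/139 → 58/139
merge 38/139 + 43/139 → 81/139
merge 58/139 + 81/139 → 1
L = 38/139 + 58/139 + 81/139 + 1 = 316/139 ≈ 2.273 bits/symbol.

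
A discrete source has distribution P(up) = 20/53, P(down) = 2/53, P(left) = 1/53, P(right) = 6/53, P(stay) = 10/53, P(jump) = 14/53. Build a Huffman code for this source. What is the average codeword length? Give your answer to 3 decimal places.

Repeatedly combine the two least-probable nodes; the expected code length is the sum of the merged weights.
merge 1/53 + 2/53 → 3/53
merge 3/53 + 6/53 → 9/53
merge 9/53 + 10/53 → 19/53
merge 14/53 + 19/53 → 33/53
merge 20/53 + 33/53 → 1
L = 3/53 + 9/53 + 19/53 + 33/53 + 1 = 117/53 ≈ 2.208 bits/symbol.

2.208 bits/symbol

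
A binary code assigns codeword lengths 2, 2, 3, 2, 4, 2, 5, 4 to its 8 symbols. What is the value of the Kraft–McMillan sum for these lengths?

1.28125

With common denominator 2^5 = 32: Σ 2^(−ℓᵢ) = 8/32 + 8/32 + 4/32 + 8/32 + 2/32 + 8/32 + 1/32 + 2/32 = 41/32 = 1.28125.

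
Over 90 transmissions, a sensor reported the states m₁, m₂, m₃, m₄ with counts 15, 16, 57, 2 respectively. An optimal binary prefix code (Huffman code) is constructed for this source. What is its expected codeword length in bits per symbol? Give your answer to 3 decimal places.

Probabilities are the counts divided by 90.
Repeatedly combine the two least-probable nodes; the expected code length is the sum of the merged weights.
merge 1/45 + 1/6 → 17/90
merge 8/45 + 17/90 → 11/30
merge 11/30 + 19/30 → 1
L = 17/90 + 11/30 + 1 = 14/9 ≈ 1.556 bits/symbol.

1.556 bits/symbol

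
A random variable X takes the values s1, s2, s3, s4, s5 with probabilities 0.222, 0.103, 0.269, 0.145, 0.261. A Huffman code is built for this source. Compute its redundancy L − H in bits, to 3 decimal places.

Entropy H = −Σ p log₂ p ≈ 2.2391 bits.
Huffman merges: 103/1000+29/200→31/125; 111/500+31/125→47/100; 261/1000+269/1000→53/100; 47/100+53/100→1. L = 281/125 ≈ 2.2480.
L − H = 2.2480 − 2.2391 = 0.009 bits.

0.009 bits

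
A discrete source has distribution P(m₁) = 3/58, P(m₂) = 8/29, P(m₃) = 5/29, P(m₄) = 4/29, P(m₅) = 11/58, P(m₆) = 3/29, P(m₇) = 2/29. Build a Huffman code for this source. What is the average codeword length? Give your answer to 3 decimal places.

2.655 bits/symbol

Repeatedly combine the two least-probable nodes; the expected code length is the sum of the merged weights.
merge 3/58 + 2/29 → 7/58
merge 3/29 + 7/58 → 13/58
merge 4/29 + 5/29 → 9/29
merge 11/58 + 13/58 → 12/29
merge 8/29 + 9/29 → 17/29
merge 12/29 + 17/29 → 1
L = 7/58 + 13/58 + 9/29 + 12/29 + 17/29 + 1 = 77/29 ≈ 2.655 bits/symbol.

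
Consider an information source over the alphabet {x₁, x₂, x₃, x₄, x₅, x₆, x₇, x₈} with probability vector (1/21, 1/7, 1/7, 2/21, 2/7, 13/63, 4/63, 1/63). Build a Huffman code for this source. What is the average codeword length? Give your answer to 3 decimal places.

2.698 bits/symbol

Repeatedly combine the two least-probable nodes; the expected code length is the sum of the merged weights.
merge 1/63 + 1/21 → 4/63
merge 4/63 + 4/63 → 8/63
merge 2/21 + 8/63 → 2/9
merge 1/7 + 1/7 → 2/7
merge 13/63 + 2/9 → 3/7
merge 2/7 + 2/7 → 4/7
merge 3/7 + 4/7 → 1
L = 4/63 + 8/63 + 2/9 + 2/7 + 3/7 + 4/7 + 1 = 170/63 ≈ 2.698 bits/symbol.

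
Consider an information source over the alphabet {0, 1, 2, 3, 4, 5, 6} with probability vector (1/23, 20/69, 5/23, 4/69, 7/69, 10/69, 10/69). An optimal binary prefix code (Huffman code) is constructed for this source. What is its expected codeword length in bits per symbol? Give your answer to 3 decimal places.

Repeatedly combine the two least-probable nodes; the expected code length is the sum of the merged weights.
merge 1/23 + 4/69 → 7/69
merge 7/69 + 7/69 → 14/69
merge 10/69 + 10/69 → 20/69
merge 14/69 + 5/23 → 29/69
merge 20/69 + 20/69 → 40/69
merge 29/69 + 40/69 → 1
L = 7/69 + 14/69 + 20/69 + 29/69 + 40/69 + 1 = 179/69 ≈ 2.594 bits/symbol.

2.594 bits/symbol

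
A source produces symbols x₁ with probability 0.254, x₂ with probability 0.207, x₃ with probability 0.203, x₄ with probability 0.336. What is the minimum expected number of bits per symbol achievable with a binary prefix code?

Repeatedly combine the two least-probable nodes; the expected code length is the sum of the merged weights.
merge 203/1000 + 207/1000 → 41/100
merge 127/500 + 42/125 → 59/100
merge 41/100 + 59/100 → 1
L = 41/100 + 59/100 + 1 = 2 bits/symbol.

2 bits/symbol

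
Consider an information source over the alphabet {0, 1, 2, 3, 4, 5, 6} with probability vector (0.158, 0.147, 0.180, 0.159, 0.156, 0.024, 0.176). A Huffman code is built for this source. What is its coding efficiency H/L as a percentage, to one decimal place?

Entropy H = −Σ p log₂ p ≈ 2.6827 bits.
Huffman merges: 3/125+147/1000→171/1000; 39/250+79/500→157/500; 159/1000+171/1000→33/100; 22/125+9/50→89/250; 157/500+33/100→161/250; 89/250+161/250→1. L = 563/200 ≈ 2.8150.
Efficiency = H/L = 2.6827/2.8150 = 95.3%.

95.3%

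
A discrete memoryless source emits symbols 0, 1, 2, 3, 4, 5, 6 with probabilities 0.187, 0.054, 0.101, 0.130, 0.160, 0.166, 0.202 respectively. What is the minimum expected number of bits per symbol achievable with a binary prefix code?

Repeatedly combine the two least-probable nodes; the expected code length is the sum of the merged weights.
merge 27/500 + 101/1000 → 31/200
merge 13/100 + 31/200 → 57/200
merge 4/25 + 83/500 → 163/500
merge 187/1000 + 101/500 → 389/1000
merge 57/200 + 163/500 → 611/1000
merge 389/1000 + 611/1000 → 1
L = 31/200 + 57/200 + 163/500 + 389/1000 + 611/1000 + 1 = 1383/500 = 2.766 bits/symbol.

2.766 bits/symbol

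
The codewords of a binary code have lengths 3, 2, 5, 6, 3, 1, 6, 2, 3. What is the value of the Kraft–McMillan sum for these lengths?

1.4375

With common denominator 2^6 = 64: Σ 2^(−ℓᵢ) = 8/64 + 16/64 + 2/64 + 1/64 + 8/64 + 32/64 + 1/64 + 16/64 + 8/64 = 92/64 = 1.4375.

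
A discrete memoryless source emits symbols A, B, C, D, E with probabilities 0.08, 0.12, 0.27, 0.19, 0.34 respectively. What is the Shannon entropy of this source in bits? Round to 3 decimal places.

H = −Σ pᵢ log₂ pᵢ.
−0.08·log₂(0.08) = 0.2915
−0.12·log₂(0.12) = 0.3671
−0.27·log₂(0.27) = 0.5100
−0.19·log₂(0.19) = 0.4552
−0.34·log₂(0.34) = 0.5292
Sum ≈ 2.1530 → 2.153 bits.

2.153 bits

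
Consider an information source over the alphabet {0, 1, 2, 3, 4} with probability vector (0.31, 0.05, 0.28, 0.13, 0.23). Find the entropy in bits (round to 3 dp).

H = −Σ pᵢ log₂ pᵢ.
−0.31·log₂(0.31) = 0.5238
−0.05·log₂(0.05) = 0.2161
−0.28·log₂(0.28) = 0.5142
−0.13·log₂(0.13) = 0.3826
−0.23·log₂(0.23) = 0.4877
Sum ≈ 2.1244 → 2.124 bits.

2.124 bits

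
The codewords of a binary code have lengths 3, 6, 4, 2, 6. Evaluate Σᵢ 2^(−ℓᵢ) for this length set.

With common denominator 2^6 = 64: Σ 2^(−ℓᵢ) = 8/64 + 1/64 + 4/64 + 16/64 + 1/64 = 30/64 = 0.46875.

0.46875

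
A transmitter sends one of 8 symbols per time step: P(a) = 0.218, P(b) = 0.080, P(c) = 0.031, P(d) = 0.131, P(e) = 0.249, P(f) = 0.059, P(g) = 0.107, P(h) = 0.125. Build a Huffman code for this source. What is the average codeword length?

2.793 bits/symbol

Repeatedly combine the two least-probable nodes; the expected code length is the sum of the merged weights.
merge 31/1000 + 59/1000 → 9/100
merge 2/25 + 9/100 → 17/100
merge 107/1000 + 1/8 → 29/125
merge 131/1000 + 17/100 → 301/1000
merge 109/500 + 29/125 → 9/20
merge 249/1000 + 301/1000 → 11/20
merge 9/20 + 11/20 → 1
L = 9/100 + 17/100 + 29/125 + 301/1000 + 9/20 + 11/20 + 1 = 2793/1000 = 2.793 bits/symbol.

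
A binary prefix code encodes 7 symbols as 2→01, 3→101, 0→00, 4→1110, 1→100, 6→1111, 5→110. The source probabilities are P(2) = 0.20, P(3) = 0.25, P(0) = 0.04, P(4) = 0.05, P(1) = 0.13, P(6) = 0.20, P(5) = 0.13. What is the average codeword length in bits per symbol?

3.01 bits/symbol

L̄ = Σ pᵢ·ℓᵢ = 0.20·2 + 0.25·3 + 0.04·2 + 0.05·4 + 0.13·3 + 0.20·4 + 0.13·3 = 3.01 bits/symbol.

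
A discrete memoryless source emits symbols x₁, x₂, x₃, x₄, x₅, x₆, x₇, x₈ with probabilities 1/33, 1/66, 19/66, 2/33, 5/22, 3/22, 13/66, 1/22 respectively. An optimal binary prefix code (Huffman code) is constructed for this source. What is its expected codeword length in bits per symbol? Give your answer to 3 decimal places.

2.576 bits/symbol

Repeatedly combine the two least-probable nodes; the expected code length is the sum of the merged weights.
merge 1/66 + 1/33 → 1/22
merge 1/22 + 1/22 → 1/11
merge 2/33 + 1/11 → 5/33
merge 3/22 + 5/33 → 19/66
merge 13/66 + 5/22 → 14/33
merge 19/66 + 19/66 → 19/33
merge 14/33 + 19/33 → 1
L = 1/22 + 1/11 + 5/33 + 19/66 + 14/33 + 19/33 + 1 = 85/33 ≈ 2.576 bits/symbol.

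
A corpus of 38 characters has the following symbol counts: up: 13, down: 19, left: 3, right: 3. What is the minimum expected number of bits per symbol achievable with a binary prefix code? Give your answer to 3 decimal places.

Probabilities are the counts divided by 38.
Repeatedly combine the two least-probable nodes; the expected code length is the sum of the merged weights.
merge 3/38 + 3/38 → 3/19
merge 3/19 + 13/38 → 1/2
merge 1/2 + 1/2 → 1
L = 3/19 + 1/2 + 1 = 63/38 ≈ 1.658 bits/symbol.

1.658 bits/symbol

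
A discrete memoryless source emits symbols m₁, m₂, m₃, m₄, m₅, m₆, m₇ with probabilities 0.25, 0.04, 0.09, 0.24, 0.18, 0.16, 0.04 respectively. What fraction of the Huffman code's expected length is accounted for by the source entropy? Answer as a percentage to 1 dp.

Entropy H = −Σ p log₂ p ≈ 2.5466 bits.
Huffman merges: 1/25+1/25→2/25; 2/25+9/100→17/100; 4/25+17/100→33/100; 9/50+6/25→21/50; 1/4+33/100→29/50; 21/50+29/50→1. L = 129/50 ≈ 2.5800.
Efficiency = H/L = 2.5466/2.5800 = 98.7%.

98.7%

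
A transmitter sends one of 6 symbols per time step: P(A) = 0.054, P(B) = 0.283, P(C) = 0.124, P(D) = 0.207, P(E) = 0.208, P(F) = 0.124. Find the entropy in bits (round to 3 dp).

2.431 bits

H = −Σ pᵢ log₂ pᵢ.
−0.054·log₂(0.054) = 0.2274
−0.283·log₂(0.283) = 0.5154
−0.124·log₂(0.124) = 0.3734
−0.207·log₂(0.207) = 0.4704
−0.208·log₂(0.208) = 0.4712
−0.124·log₂(0.124) = 0.3734
Sum ≈ 2.4312 → 2.431 bits.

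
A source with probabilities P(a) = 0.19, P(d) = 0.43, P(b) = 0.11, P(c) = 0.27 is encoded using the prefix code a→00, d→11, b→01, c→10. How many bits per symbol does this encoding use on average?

2 bits/symbol

L̄ = Σ pᵢ·ℓᵢ = 0.19·2 + 0.43·2 + 0.11·2 + 0.27·2 = 2 bits/symbol.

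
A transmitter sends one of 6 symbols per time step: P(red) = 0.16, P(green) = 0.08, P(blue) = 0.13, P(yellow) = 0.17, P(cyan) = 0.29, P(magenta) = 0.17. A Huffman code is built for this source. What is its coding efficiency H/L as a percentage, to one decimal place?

97.8%

Entropy H = −Σ p log₂ p ≈ 2.4842 bits.
Huffman merges: 2/25+13/100→21/100; 4/25+17/100→33/100; 17/100+21/100→19/50; 29/100+33/100→31/50; 19/50+31/50→1. L = 127/50 ≈ 2.5400.
Efficiency = H/L = 2.4842/2.5400 = 97.8%.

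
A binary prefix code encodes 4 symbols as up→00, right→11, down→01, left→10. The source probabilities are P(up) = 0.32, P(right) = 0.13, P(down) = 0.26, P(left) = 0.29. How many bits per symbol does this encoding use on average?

L̄ = Σ pᵢ·ℓᵢ = 0.32·2 + 0.13·2 + 0.26·2 + 0.29·2 = 2 bits/symbol.

2 bits/symbol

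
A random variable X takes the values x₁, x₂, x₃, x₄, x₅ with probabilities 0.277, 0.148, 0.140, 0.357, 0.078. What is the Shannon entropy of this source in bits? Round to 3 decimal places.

2.136 bits

H = −Σ pᵢ log₂ pᵢ.
−0.277·log₂(0.277) = 0.5130
−0.148·log₂(0.148) = 0.4079
−0.140·log₂(0.140) = 0.3971
−0.357·log₂(0.357) = 0.5305
−0.078·log₂(0.078) = 0.2871
Sum ≈ 2.1356 → 2.136 bits.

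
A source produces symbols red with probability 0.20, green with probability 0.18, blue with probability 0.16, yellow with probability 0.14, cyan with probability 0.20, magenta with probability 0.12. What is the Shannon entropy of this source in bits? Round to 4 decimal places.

2.5613 bits

H = −Σ pᵢ log₂ pᵢ.
−0.20·log₂(0.20) = 0.4644
−0.18·log₂(0.18) = 0.4453
−0.16·log₂(0.16) = 0.4230
−0.14·log₂(0.14) = 0.3971
−0.20·log₂(0.20) = 0.4644
−0.12·log₂(0.12) = 0.3671
Sum ≈ 2.5613 → 2.5613 bits.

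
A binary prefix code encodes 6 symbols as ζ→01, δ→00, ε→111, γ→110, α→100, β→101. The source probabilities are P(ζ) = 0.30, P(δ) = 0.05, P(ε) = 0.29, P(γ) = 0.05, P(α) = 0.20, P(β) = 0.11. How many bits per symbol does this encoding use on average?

L̄ = Σ pᵢ·ℓᵢ = 0.30·2 + 0.05·2 + 0.29·3 + 0.05·3 + 0.20·3 + 0.11·3 = 2.65 bits/symbol.

2.65 bits/symbol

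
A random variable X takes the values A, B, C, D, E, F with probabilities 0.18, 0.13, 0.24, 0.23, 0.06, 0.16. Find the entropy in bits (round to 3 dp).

2.476 bits

H = −Σ pᵢ log₂ pᵢ.
−0.18·log₂(0.18) = 0.4453
−0.13·log₂(0.13) = 0.3826
−0.24·log₂(0.24) = 0.4941
−0.23·log₂(0.23) = 0.4877
−0.06·log₂(0.06) = 0.2435
−0.16·log₂(0.16) = 0.4230
Sum ≈ 2.4763 → 2.476 bits.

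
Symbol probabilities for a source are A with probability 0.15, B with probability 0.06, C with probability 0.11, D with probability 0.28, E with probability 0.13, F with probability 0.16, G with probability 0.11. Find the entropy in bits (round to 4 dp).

H = −Σ pᵢ log₂ pᵢ.
−0.15·log₂(0.15) = 0.4105
−0.06·log₂(0.06) = 0.2435
−0.11·log₂(0.11) = 0.3503
−0.28·log₂(0.28) = 0.5142
−0.13·log₂(0.13) = 0.3826
−0.16·log₂(0.16) = 0.4230
−0.11·log₂(0.11) = 0.3503
Sum ≈ 2.6745 → 2.6745 bits.

2.6745 bits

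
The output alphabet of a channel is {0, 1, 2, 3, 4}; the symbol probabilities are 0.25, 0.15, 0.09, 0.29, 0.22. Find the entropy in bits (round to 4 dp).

2.2217 bits

H = −Σ pᵢ log₂ pᵢ.
−0.25·log₂(0.25) = 0.5000
−0.15·log₂(0.15) = 0.4105
−0.09·log₂(0.09) = 0.3127
−0.29·log₂(0.29) = 0.5179
−0.22·log₂(0.22) = 0.4806
Sum ≈ 2.2217 → 2.2217 bits.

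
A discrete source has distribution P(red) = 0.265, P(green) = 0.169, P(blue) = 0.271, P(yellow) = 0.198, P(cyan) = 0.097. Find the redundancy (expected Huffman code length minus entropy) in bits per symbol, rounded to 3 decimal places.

0.025 bits

Entropy H = −Σ p log₂ p ≈ 2.2408 bits.
Huffman merges: 97/1000+169/1000→133/500; 99/500+53/200→463/1000; 133/500+271/1000→537/1000; 463/1000+537/1000→1. L = 1133/500 ≈ 2.2660.
L − H = 2.2660 − 2.2408 = 0.025 bits.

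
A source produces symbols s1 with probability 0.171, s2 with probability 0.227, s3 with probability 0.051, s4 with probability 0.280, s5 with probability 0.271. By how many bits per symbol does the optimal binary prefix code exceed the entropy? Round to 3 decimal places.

0.057 bits

Entropy H = −Σ p log₂ p ≈ 2.1649 bits.
Huffman merges: 51/1000+171/1000→111/500; 111/500+227/1000→449/1000; 271/1000+7/25→551/1000; 449/1000+551/1000→1. L = 1111/500 ≈ 2.2220.
L − H = 2.2220 − 2.1649 = 0.057 bits.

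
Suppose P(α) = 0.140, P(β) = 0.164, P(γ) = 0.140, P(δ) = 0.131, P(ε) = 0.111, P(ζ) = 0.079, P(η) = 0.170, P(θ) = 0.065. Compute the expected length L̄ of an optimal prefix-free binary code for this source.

2.974 bits/symbol

Repeatedly combine the two least-probable nodes; the expected code length is the sum of the merged weights.
merge 13/200 + 79/1000 → 18/125
merge 111/1000 + 131/1000 → 121/500
merge 7/50 + 7/50 → 7/25
merge 18/125 + 41/250 → 77/250
merge 17/100 + 121/500 → 103/250
merge 7/25 + 77/250 → 147/250
merge 103/250 + 147/250 → 1
L = 18/125 + 121/500 + 7/25 + 77/250 + 103/250 + 147/250 + 1 = 1487/500 = 2.974 bits/symbol.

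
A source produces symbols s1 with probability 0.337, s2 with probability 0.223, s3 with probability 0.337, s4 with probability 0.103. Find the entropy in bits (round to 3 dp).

1.878 bits

H = −Σ pᵢ log₂ pᵢ.
−0.337·log₂(0.337) = 0.5288
−0.223·log₂(0.223) = 0.4828
−0.337·log₂(0.337) = 0.5288
−0.103·log₂(0.103) = 0.3378
Sum ≈ 1.8782 → 1.878 bits.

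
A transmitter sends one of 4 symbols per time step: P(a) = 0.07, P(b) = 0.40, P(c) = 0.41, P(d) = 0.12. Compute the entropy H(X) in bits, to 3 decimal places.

1.692 bits

H = −Σ pᵢ log₂ pᵢ.
−0.07·log₂(0.07) = 0.2686
−0.40·log₂(0.40) = 0.5288
−0.41·log₂(0.41) = 0.5274
−0.12·log₂(0.12) = 0.3671
Sum ≈ 1.6918 → 1.692 bits.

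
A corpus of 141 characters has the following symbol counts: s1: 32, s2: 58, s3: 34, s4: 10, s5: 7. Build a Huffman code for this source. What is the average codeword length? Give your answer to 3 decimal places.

2.057 bits/symbol

Probabilities are the counts divided by 141.
Repeatedly combine the two least-probable nodes; the expected code length is the sum of the merged weights.
merge 7/141 + 10/141 → 17/141
merge 17/141 + 32/141 → 49/141
merge 34/141 + 49/141 → 83/141
merge 58/141 + 83/141 → 1
L = 17/141 + 49/141 + 83/141 + 1 = 290/141 ≈ 2.057 bits/symbol.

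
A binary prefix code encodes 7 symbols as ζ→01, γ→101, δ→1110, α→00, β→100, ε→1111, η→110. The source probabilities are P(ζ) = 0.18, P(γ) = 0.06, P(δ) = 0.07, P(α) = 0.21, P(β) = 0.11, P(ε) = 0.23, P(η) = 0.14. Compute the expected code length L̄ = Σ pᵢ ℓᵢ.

L̄ = Σ pᵢ·ℓᵢ = 0.18·2 + 0.06·3 + 0.07·4 + 0.21·2 + 0.11·3 + 0.23·4 + 0.14·3 = 2.91 bits/symbol.

2.91 bits/symbol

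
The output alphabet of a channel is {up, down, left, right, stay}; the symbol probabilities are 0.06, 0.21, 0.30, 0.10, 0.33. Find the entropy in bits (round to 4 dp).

H = −Σ pᵢ log₂ pᵢ.
−0.06·log₂(0.06) = 0.2435
−0.21·log₂(0.21) = 0.4728
−0.30·log₂(0.30) = 0.5211
−0.10·log₂(0.10) = 0.3322
−0.33·log₂(0.33) = 0.5278
Sum ≈ 2.0975 → 2.0975 bits.

2.0975 bits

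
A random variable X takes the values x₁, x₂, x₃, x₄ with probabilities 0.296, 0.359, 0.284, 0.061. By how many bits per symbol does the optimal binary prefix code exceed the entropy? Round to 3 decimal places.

Entropy H = −Σ p log₂ p ≈ 1.8123 bits.
Huffman merges: 61/1000+71/250→69/200; 37/125+69/200→641/1000; 359/1000+641/1000→1. L = 993/500 ≈ 1.9860.
L − H = 1.9860 − 1.8123 = 0.174 bits.

0.174 bits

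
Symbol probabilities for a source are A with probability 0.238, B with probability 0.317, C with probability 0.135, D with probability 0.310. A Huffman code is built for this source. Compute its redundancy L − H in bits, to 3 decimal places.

0.068 bits

Entropy H = −Σ p log₂ p ≈ 1.9321 bits.
Huffman merges: 27/200+119/500→373/1000; 31/100+317/1000→627/1000; 373/1000+627/1000→1. L = 2 ≈ 2.0000.
L − H = 2.0000 − 1.9321 = 0.068 bits.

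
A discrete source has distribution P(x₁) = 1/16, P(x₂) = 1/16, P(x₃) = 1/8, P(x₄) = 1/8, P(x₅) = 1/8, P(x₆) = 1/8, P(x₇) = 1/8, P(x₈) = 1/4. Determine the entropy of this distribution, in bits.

2.875 bits

Each probability is a power of 1/2, so log₂(1/p) is an integer.
H = Σ p·log₂(1/p) = 1/16·4 + 1/16·4 + 1/8·3 + 1/8·3 + 1/8·3 + 1/8·3 + 1/8·3 + 1/4·2 = 2.875 bits.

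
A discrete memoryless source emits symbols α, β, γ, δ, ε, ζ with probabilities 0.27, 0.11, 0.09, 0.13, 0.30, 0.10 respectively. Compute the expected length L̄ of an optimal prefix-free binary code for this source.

Repeatedly combine the two least-probable nodes; the expected code length is the sum of the merged weights.
merge 9/100 + 1/10 → 19/100
merge 11/100 + 13/100 → 6/25
merge 19/100 + 6/25 → 43/100
merge 27/100 + 3/10 → 57/100
merge 43/100 + 57/100 → 1
L = 19/100 + 6/25 + 43/100 + 57/100 + 1 = 243/100 = 2.43 bits/symbol.

2.43 bits/symbol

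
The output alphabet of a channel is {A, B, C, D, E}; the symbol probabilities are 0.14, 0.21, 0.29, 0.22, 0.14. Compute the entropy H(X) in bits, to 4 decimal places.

2.2655 bits

H = −Σ pᵢ log₂ pᵢ.
−0.14·log₂(0.14) = 0.3971
−0.21·log₂(0.21) = 0.4728
−0.29·log₂(0.29) = 0.5179
−0.22·log₂(0.22) = 0.4806
−0.14·log₂(0.14) = 0.3971
Sum ≈ 2.2655 → 2.2655 bits.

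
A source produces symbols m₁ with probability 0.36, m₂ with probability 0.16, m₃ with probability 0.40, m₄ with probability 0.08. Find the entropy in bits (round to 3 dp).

H = −Σ pᵢ log₂ pᵢ.
−0.36·log₂(0.36) = 0.5306
−0.16·log₂(0.16) = 0.4230
−0.40·log₂(0.40) = 0.5288
−0.08·log₂(0.08) = 0.2915
Sum ≈ 1.7739 → 1.774 bits.

1.774 bits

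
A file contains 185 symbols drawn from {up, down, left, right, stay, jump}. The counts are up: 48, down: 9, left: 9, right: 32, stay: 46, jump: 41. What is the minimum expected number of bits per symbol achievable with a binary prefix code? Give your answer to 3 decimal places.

Probabilities are the counts divided by 185.
Repeatedly combine the two least-probable nodes; the expected code length is the sum of the merged weights.
merge 9/185 + 9/185 → 18/185
merge 18/185 + 32/185 → 10/37
merge 41/185 + 46/185 → 87/185
merge 48/185 + 10/37 → 98/185
merge 87/185 + 98/185 → 1
L = 18/185 + 10/37 + 87/185 + 98/185 + 1 = 438/185 ≈ 2.368 bits/symbol.

2.368 bits/symbol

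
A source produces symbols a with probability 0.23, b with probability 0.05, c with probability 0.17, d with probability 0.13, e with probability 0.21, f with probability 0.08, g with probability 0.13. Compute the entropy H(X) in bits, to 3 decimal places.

H = −Σ pᵢ log₂ pᵢ.
−0.23·log₂(0.23) = 0.4877
−0.05·log₂(0.05) = 0.2161
−0.17·log₂(0.17) = 0.4346
−0.13·log₂(0.13) = 0.3826
−0.21·log₂(0.21) = 0.4728
−0.08·log₂(0.08) = 0.2915
−0.13·log₂(0.13) = 0.3826
Sum ≈ 2.6680 → 2.668 bits.

2.668 bits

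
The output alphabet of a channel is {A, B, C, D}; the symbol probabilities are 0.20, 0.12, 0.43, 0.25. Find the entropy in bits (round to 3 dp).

H = −Σ pᵢ log₂ pᵢ.
−0.20·log₂(0.20) = 0.4644
−0.12·log₂(0.12) = 0.3671
−0.43·log₂(0.43) = 0.5236
−0.25·log₂(0.25) = 0.5000
Sum ≈ 1.8550 → 1.855 bits.

1.855 bits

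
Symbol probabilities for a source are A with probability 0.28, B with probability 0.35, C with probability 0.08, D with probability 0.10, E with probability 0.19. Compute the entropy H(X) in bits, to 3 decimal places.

H = −Σ pᵢ log₂ pᵢ.
−0.28·log₂(0.28) = 0.5142
−0.35·log₂(0.35) = 0.5301
−0.08·log₂(0.08) = 0.2915
−0.10·log₂(0.10) = 0.3322
−0.19·log₂(0.19) = 0.4552
Sum ≈ 2.1232 → 2.123 bits.

2.123 bits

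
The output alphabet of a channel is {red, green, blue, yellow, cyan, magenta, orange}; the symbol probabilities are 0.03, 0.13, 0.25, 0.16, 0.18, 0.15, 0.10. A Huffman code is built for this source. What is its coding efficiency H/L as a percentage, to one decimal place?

Entropy H = −Σ p log₂ p ≈ 2.6455 bits.
Huffman merges: 3/100+1/10→13/100; 13/100+13/100→13/50; 3/20+4/25→31/100; 9/50+1/4→43/100; 13/50+31/100→57/100; 43/100+57/100→1. L = 27/10 ≈ 2.7000.
Efficiency = H/L = 2.6455/2.7000 = 98.0%.

98.0%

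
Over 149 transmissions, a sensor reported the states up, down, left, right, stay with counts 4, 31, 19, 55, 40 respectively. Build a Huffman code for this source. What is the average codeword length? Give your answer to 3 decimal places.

Probabilities are the counts divided by 149.
Repeatedly combine the two least-probable nodes; the expected code length is the sum of the merged weights.
merge 4/149 + 19/149 → 23/149
merge 23/149 + 31/149 → 54/149
merge 40/149 + 54/149 → 94/149
merge 55/149 + 94/149 → 1
L = 23/149 + 54/149 + 94/149 + 1 = 320/149 ≈ 2.148 bits/symbol.

2.148 bits/symbol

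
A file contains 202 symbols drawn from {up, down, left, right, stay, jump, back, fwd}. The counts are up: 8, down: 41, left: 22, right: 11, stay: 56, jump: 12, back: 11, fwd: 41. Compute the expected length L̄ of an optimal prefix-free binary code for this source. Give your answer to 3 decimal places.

Probabilities are the counts divided by 202.
Repeatedly combine the two least-probable nodes; the expected code length is the sum of the merged weights.
merge 4/101 + 11/202 → 19/202
merge 11/202 + 6/101 → 23/202
merge 19/202 + 11/101 → 41/202
merge 23/202 + 41/202 → 32/101
merge 41/202 + 41/202 → 41/101
merge 28/101 + 32/101 → 60/101
merge 41/101 + 60/101 → 1
L = 19/202 + 23/202 + 41/202 + 32/101 + 41/101 + 60/101 + 1 = 551/202 ≈ 2.728 bits/symbol.

2.728 bits/symbol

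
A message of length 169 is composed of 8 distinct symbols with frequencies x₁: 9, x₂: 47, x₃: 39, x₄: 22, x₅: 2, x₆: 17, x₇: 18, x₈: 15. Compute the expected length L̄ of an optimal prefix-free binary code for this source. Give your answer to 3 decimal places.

2.710 bits/symbol

Probabilities are the counts divided by 169.
Repeatedly combine the two least-probable nodes; the expected code length is the sum of the merged weights.
merge 2/169 + 9/169 → 11/169
merge 11/169 + 15/169 → 2/13
merge 17/169 + 18/169 → 35/169
merge 22/169 + 2/13 → 48/169
merge 35/169 + 3/13 → 74/169
merge 47/169 + 48/169 → 95/169
merge 74/169 + 95/169 → 1
L = 11/169 + 2/13 + 35/169 + 48/169 + 74/169 + 95/169 + 1 = 458/169 ≈ 2.710 bits/symbol.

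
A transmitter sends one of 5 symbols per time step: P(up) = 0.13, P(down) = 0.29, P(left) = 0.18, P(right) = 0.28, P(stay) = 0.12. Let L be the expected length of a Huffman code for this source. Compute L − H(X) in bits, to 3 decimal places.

Entropy H = −Σ p log₂ p ≈ 2.2271 bits.
Huffman merges: 3/25+13/100→1/4; 9/50+1/4→43/100; 7/25+29/100→57/100; 43/100+57/100→1. L = 9/4 ≈ 2.2500.
L − H = 2.2500 − 2.2271 = 0.023 bits.

0.023 bits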